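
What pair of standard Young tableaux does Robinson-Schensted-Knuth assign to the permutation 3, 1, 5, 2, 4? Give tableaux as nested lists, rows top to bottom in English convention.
P = [[1, 2, 4], [3, 5]], Q = [[1, 3, 5], [2, 4]]

Insert each entry of the permutation into P by Schensted row insertion, recording in Q the position of each new cell.

Insert 3: appended to row 1. P = [[3]].
Insert 1: 1 bumps 3 from row 1; 3 starts row 2. P = [[1], [3]].
Insert 5: appended to row 1. P = [[1, 5], [3]].
Insert 2: 2 bumps 5 from row 1; 5 appends to row 2. P = [[1, 2], [3, 5]].
Insert 4: appended to row 1. P = [[1, 2, 4], [3, 5]].

So P = [[1, 2, 4], [3, 5]], Q = [[1, 3, 5], [2, 4]].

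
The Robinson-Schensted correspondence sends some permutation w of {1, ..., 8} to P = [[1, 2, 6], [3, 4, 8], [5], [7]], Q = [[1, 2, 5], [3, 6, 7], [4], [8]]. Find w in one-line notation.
Reverse RSK: for i = n, n-1, ..., 1, locate i in Q, remove the corresponding corner cell from P, and reverse-bump its entry up through P; the value ejected from row 1 is w(i).

So w = 3 7 5 1 8 4 6 2.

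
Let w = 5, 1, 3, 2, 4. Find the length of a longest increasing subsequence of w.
3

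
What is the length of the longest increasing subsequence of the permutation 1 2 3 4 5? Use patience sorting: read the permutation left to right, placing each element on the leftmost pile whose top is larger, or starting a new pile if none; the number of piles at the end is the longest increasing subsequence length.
1: new pile. tops = [1]
2: new pile. tops = [1, 2]
3: new pile. tops = [1, 2, 3]
4: new pile. tops = [1, 2, 3, 4]
5: new pile. tops = [1, 2, 3, 4, 5]

5 piles, so the longest increasing subsequence has length 5.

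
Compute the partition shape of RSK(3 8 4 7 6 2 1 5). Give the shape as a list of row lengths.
Row-insert each entry into an empty tableau.

After inserting 3: P = [[3]].
After inserting 8: P = [[3, 8]].
After inserting 4: P = [[3, 4], [8]].
After inserting 7: P = [[3, 4, 7], [8]].
After inserting 6: P = [[3, 4, 6], [7], [8]].
After inserting 2: P = [[2, 4, 6], [3], [7], [8]].
After inserting 1: P = [[1, 4, 6], [2], [3], [7], [8]].
After inserting 5: P = [[1, 4, 5], [2, 6], [3], [7], [8]].

The final insertion tableau P = [[1, 4, 5], [2, 6], [3], [7], [8]] has shape [3, 2, 1, 1, 1].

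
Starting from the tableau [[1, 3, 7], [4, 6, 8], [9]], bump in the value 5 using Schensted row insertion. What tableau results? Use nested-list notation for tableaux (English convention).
In row 1, 5 replaces 7 (the leftmost entry greater than 5); 7 is bumped to row 2. In row 2, 7 replaces 8 (the leftmost entry greater than 7); 8 is bumped to row 3. In row 3, 8 replaces 9 (the leftmost entry greater than 8); 9 is bumped to row 4. 9 starts a new row 4. The new tableau is [[1, 3, 5], [4, 6, 7], [8], [9]].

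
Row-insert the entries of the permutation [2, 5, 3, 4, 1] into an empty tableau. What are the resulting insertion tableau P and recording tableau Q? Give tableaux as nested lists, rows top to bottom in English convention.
Insert each entry of the permutation into P by Schensted row insertion, recording in Q the position of each new cell.

Insert 2: appended to row 1. P = [[2]].
Insert 5: appended to row 1. P = [[2, 5]].
Insert 3: 3 bumps 5 from row 1; 5 starts row 2. P = [[2, 3], [5]].
Insert 4: appended to row 1. P = [[2, 3, 4], [5]].
Insert 1: 1 bumps 2 from row 1; 2 bumps 5 from row 2; 5 starts row 3. P = [[1, 3, 4], [2], [5]].

So P = [[1, 3, 4], [2], [5]], Q = [[1, 2, 4], [3], [5]].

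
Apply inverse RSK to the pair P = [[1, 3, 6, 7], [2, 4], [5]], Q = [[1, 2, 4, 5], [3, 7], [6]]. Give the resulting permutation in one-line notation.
Reverse RSK: for i = n, n-1, ..., 1, locate i in Q, remove the corresponding corner cell from P, and reverse-bump its entry up through P; the value ejected from row 1 is w(i).

So w = 2 5 4 6 7 1 3.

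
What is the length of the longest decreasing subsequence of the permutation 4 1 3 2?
3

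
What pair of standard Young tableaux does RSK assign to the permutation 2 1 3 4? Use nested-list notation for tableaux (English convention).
Insert each entry of the permutation into P by Schensted row insertion, recording in Q the position of each new cell.

After inserting 2: P = [[2]].
After inserting 1: P = [[1], [2]].
After inserting 3: P = [[1, 3], [2]].
After inserting 4: P = [[1, 3, 4], [2]].

So P = [[1, 3, 4], [2]], Q = [[1, 3, 4], [2]].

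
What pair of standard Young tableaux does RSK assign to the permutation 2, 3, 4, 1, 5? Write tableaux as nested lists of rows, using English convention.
P = [[1, 3, 4, 5], [2]], Q = [[1, 2, 3, 5], [4]]

Insert each entry of the permutation into P by Schensted row insertion, recording in Q the position of each new cell.

Insert 2: appended to row 1. P = [[2]].
Insert 3: appended to row 1. P = [[2, 3]].
Insert 4: appended to row 1. P = [[2, 3, 4]].
Insert 1: 1 bumps 2 from row 1; 2 starts row 2. P = [[1, 3, 4], [2]].
Insert 5: appended to row 1. P = [[1, 3, 4, 5], [2]].

So P = [[1, 3, 4, 5], [2]], Q = [[1, 2, 3, 5], [4]].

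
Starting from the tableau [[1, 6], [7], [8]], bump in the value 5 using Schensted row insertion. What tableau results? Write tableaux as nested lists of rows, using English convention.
In row 1, 5 replaces 6 (the leftmost entry greater than 5); 6 is bumped to row 2. In row 2, 6 replaces 7 (the leftmost entry greater than 6); 7 is bumped to row 3. In row 3, 7 replaces 8 (the leftmost entry greater than 7); 8 is bumped to row 4. 8 starts a new row 4. The new tableau is [[1, 5], [6], [7], [8]].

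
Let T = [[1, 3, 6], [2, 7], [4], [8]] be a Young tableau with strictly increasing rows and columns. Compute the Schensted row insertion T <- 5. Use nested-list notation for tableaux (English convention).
In row 1, 5 replaces 6 (the leftmost entry greater than 5); 6 is bumped to row 2. In row 2, 6 replaces 7 (the leftmost entry greater than 6); 7 is bumped to row 3. 7 is appended to row 3. The new tableau is [[1, 3, 5], [2, 6], [4, 7], [8]].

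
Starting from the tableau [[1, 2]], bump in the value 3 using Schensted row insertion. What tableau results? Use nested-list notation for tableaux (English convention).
[[1, 2, 3]]

3 is larger than every entry of row 1, so it is appended to row 1. The new tableau is [[1, 2, 3]].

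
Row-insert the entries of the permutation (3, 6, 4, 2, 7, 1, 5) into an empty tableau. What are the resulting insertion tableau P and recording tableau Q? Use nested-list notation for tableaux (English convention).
Insert each entry of the permutation into P by Schensted row insertion, recording in Q the position of each new cell.

Insert 3: appended to row 1. P = [[3]].
Insert 6: appended to row 1. P = [[3, 6]].
Insert 4: 4 bumps 6 from row 1; 6 starts row 2. P = [[3, 4], [6]].
Insert 2: 2 bumps 3 from row 1; 3 bumps 6 from row 2; 6 starts row 3. P = [[2, 4], [3], [6]].
Insert 7: appended to row 1. P = [[2, 4, 7], [3], [6]].
Insert 1: 1 bumps 2 from row 1; 2 bumps 3 from row 2; 3 bumps 6 from row 3; 6 starts row 4. P = [[1, 4, 7], [2], [3], [6]].
Insert 5: 5 bumps 7 from row 1; 7 appends to row 2. P = [[1, 4, 5], [2, 7], [3], [6]].

So P = [[1, 4, 5], [2, 7], [3], [6]], Q = [[1, 2, 5], [3, 7], [4], [6]].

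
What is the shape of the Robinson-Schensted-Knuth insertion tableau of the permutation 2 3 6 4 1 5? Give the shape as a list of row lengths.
Row-insert each entry into an empty tableau.

After inserting 2: P = [[2]].
After inserting 3: P = [[2, 3]].
After inserting 6: P = [[2, 3, 6]].
After inserting 4: P = [[2, 3, 4], [6]].
After inserting 1: P = [[1, 3, 4], [2], [6]].
After inserting 5: P = [[1, 3, 4, 5], [2], [6]].

The final insertion tableau P = [[1, 3, 4, 5], [2], [6]] has shape [4, 1, 1].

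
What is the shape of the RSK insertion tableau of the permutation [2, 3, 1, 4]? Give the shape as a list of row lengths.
[3, 1]

Row-insert each entry into an empty tableau.

After inserting 2: P = [[2]].
After inserting 3: P = [[2, 3]].
After inserting 1: P = [[1, 3], [2]].
After inserting 4: P = [[1, 3, 4], [2]].

The final insertion tableau P = [[1, 3, 4], [2]] has shape [3, 1].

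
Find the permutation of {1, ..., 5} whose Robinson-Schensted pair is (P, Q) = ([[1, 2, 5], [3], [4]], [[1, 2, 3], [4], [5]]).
Reverse RSK: for i = n, n-1, ..., 1, locate i in Q, remove the corresponding corner cell from P, and reverse-bump its entry up through P; the value ejected from row 1 is w(i).

So w = 1 4 5 3 2.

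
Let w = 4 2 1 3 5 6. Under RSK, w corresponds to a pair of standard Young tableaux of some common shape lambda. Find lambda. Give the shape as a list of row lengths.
[4, 1, 1]

Row-insert each entry into an empty tableau.

After inserting 4: P = [[4]].
After inserting 2: P = [[2], [4]].
After inserting 1: P = [[1], [2], [4]].
After inserting 3: P = [[1, 3], [2], [4]].
After inserting 5: P = [[1, 3, 5], [2], [4]].
After inserting 6: P = [[1, 3, 5, 6], [2], [4]].

The final insertion tableau P = [[1, 3, 5, 6], [2], [4]] has shape [4, 1, 1].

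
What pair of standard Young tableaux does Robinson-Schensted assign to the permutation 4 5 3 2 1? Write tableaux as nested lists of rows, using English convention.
Insert each entry of the permutation into P by Schensted row insertion, recording in Q the position of each new cell.

Insert 4: appended to row 1. P = [[4]], Q = [[1]].
Insert 5: appended to row 1. P = [[4, 5]], Q = [[1, 2]].
Insert 3: 3 bumps 4 from row 1; 4 starts row 2. P = [[3, 5], [4]], Q = [[1, 2], [3]].
Insert 2: 2 bumps 3 from row 1; 3 bumps 4 from row 2; 4 starts row 3. P = [[2, 5], [3], [4]], Q = [[1, 2], [3], [4]].
Insert 1: 1 bumps 2 from row 1; 2 bumps 3 from row 2; 3 bumps 4 from row 3; 4 starts row 4. P = [[1, 5], [2], [3], [4]], Q = [[1, 2], [3], [4], [5]].

So P = [[1, 5], [2], [3], [4]], Q = [[1, 2], [3], [4], [5]].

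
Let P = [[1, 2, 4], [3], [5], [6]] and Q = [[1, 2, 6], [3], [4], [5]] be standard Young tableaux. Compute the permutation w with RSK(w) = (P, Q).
1 6 5 3 2 4

Reverse the RSK construction: for i from n down to 1, find the cell of Q containing i, remove the entry at that cell from P, and reverse-bump it up through P; the value ejected from row 1 is w(i).

Step i=6: Q has 6 at row 1, column 3; remove that cell from P, ejecting 4. So w(6) = 4. P is now [[1, 2], [3], [5], [6]].
Step i=5: Q has 5 at row 4, column 1; remove 6 from row 4 of P and reverse-bump: 6 enters row 3 and ejects 5; 5 enters row 2 and ejects 3; 3 enters row 1 and ejects 2. So w(5) = 2. P is now [[1, 3], [5], [6]].
Step i=4: Q has 4 at row 3, column 1; remove 6 from row 3 of P and reverse-bump: 6 enters row 2 and ejects 5; 5 enters row 1 and ejects 3. So w(4) = 3. P is now [[1, 5], [6]].
Step i=3: Q has 3 at row 2, column 1; remove 6 from row 2 of P and reverse-bump: 6 enters row 1 and ejects 5. So w(3) = 5. P is now [[1, 6]].
Step i=2: Q has 2 at row 1, column 2; remove that cell from P, ejecting 6. So w(2) = 6. P is now [[1]].
Step i=1: Q has 1 at row 1, column 1; remove that cell from P, ejecting 1. So w(1) = 1. P is now [].

So w = 1 6 5 3 2 4.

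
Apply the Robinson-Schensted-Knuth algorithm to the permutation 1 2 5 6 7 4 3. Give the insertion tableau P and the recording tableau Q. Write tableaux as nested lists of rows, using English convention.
P = [[1, 2, 3, 6, 7], [4], [5]], Q = [[1, 2, 3, 4, 5], [6], [7]]

Insert each entry of the permutation into P by Schensted row insertion, recording in Q the position of each new cell.

After inserting 1: P = [[1]].
After inserting 2: P = [[1, 2]].
After inserting 5: P = [[1, 2, 5]].
After inserting 6: P = [[1, 2, 5, 6]].
After inserting 7: P = [[1, 2, 5, 6, 7]].
After inserting 4: P = [[1, 2, 4, 6, 7], [5]].
After inserting 3: P = [[1, 2, 3, 6, 7], [4], [5]].

So P = [[1, 2, 3, 6, 7], [4], [5]], Q = [[1, 2, 3, 4, 5], [6], [7]].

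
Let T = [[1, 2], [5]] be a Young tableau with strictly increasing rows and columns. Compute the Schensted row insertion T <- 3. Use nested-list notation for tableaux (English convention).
3 is larger than every entry of row 1, so it is appended to row 1. The new tableau is [[1, 2, 3], [5]].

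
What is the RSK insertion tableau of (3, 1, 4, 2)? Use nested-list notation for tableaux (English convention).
Insert 3: appended to row 1. P = [[3]].
Insert 1: 1 bumps 3 from row 1; 3 starts row 2. P = [[1], [3]].
Insert 4: appended to row 1. P = [[1, 4], [3]].
Insert 2: 2 bumps 4 from row 1; 4 appends to row 2. P = [[1, 2], [3, 4]].

So P = [[1, 2], [3, 4]].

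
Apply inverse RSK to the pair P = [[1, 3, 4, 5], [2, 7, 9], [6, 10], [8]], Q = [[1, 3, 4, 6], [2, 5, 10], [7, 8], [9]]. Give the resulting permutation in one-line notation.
8 2 6 10 7 9 3 4 1 5

Reverse the RSK construction: for i from n down to 1, find the cell of Q containing i, remove the entry at that cell from P, and reverse-bump it up through P; the value ejected from row 1 is w(i).

Step i=10: Q has 10 at row 2, column 3; remove 9 from row 2 of P and reverse-bump: 9 enters row 1 and ejects 5. So w(10) = 5. P is now [[1, 3, 4, 9], [2, 7], [6, 10], [8]].
Step i=9: Q has 9 at row 4, column 1; remove 8 from row 4 of P and reverse-bump: 8 enters row 3 and ejects 6; 6 enters row 2 and ejects 2; 2 enters row 1 and ejects 1. So w(9) = 1. P is now [[2, 3, 4, 9], [6, 7], [8, 10]].
Step i=8: Q has 8 at row 3, column 2; remove 10 from row 3 of P and reverse-bump: 10 enters row 2 and ejects 7; 7 enters row 1 and ejects 4. So w(8) = 4. P is now [[2, 3, 7, 9], [6, 10], [8]].
Step i=7: Q has 7 at row 3, column 1; remove 8 from row 3 of P and reverse-bump: 8 enters row 2 and ejects 6; 6 enters row 1 and ejects 3. So w(7) = 3. P is now [[2, 6, 7, 9], [8, 10]].
Step i=6: Q has 6 at row 1, column 4; remove that cell from P, ejecting 9. So w(6) = 9. P is now [[2, 6, 7], [8, 10]].
Step i=5: Q has 5 at row 2, column 2; remove 10 from row 2 of P and reverse-bump: 10 enters row 1 and ejects 7. So w(5) = 7. P is now [[2, 6, 10], [8]].
Step i=4: Q has 4 at row 1, column 3; remove that cell from P, ejecting 10. So w(4) = 10. P is now [[2, 6], [8]].
Step i=3: Q has 3 at row 1, column 2; remove that cell from P, ejecting 6. So w(3) = 6. P is now [[2], [8]].
Step i=2: Q has 2 at row 2, column 1; remove 8 from row 2 of P and reverse-bump: 8 enters row 1 and ejects 2. So w(2) = 2. P is now [[8]].
Step i=1: Q has 1 at row 1, column 1; remove that cell from P, ejecting 8. So w(1) = 8. P is now [].

So w = 8 2 6 10 7 9 3 4 1 5.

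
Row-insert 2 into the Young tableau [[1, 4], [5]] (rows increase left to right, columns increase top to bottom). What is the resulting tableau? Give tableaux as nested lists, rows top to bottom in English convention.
[[1, 2], [4], [5]]

In row 1, 2 replaces 4 (the leftmost entry greater than 2); 4 is bumped to row 2. In row 2, 4 replaces 5 (the leftmost entry greater than 4); 5 is bumped to row 3. 5 starts a new row 3. The new tableau is [[1, 2], [4], [5]].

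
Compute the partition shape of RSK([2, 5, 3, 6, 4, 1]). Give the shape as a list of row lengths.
[3, 2, 1]

Row-insert each entry into an empty tableau.

After inserting 2: P = [[2]].
After inserting 5: P = [[2, 5]].
After inserting 3: P = [[2, 3], [5]].
After inserting 6: P = [[2, 3, 6], [5]].
After inserting 4: P = [[2, 3, 4], [5, 6]].
After inserting 1: P = [[1, 3, 4], [2, 6], [5]].

The final insertion tableau P = [[1, 3, 4], [2, 6], [5]] has shape [3, 2, 1].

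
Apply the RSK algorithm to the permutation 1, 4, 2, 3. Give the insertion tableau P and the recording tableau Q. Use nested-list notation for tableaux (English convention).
P = [[1, 2, 3], [4]], Q = [[1, 2, 4], [3]]

Insert each entry of the permutation into P by Schensted row insertion, recording in Q the position of each new cell.

Insert 1: appended to row 1. P = [[1]].
Insert 4: appended to row 1. P = [[1, 4]].
Insert 2: 2 bumps 4 from row 1; 4 starts row 2. P = [[1, 2], [4]].
Insert 3: appended to row 1. P = [[1, 2, 3], [4]].

So P = [[1, 2, 3], [4]], Q = [[1, 2, 4], [3]].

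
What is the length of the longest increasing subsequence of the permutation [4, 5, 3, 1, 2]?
2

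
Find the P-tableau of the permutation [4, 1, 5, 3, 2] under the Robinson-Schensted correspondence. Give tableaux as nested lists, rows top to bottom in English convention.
Insert 4: appended to row 1. P = [[4]].
Insert 1: 1 bumps 4 from row 1; 4 starts row 2. P = [[1], [4]].
Insert 5: appended to row 1. P = [[1, 5], [4]].
Insert 3: 3 bumps 5 from row 1; 5 appends to row 2. P = [[1, 3], [4, 5]].
Insert 2: 2 bumps 3 from row 1; 3 bumps 4 from row 2; 4 starts row 3. P = [[1, 2], [3, 5], [4]].

So P = [[1, 2], [3, 5], [4]].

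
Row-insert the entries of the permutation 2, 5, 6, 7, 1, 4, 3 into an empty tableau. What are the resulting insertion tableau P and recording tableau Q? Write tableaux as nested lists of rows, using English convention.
Insert each entry of the permutation into P by Schensted row insertion, recording in Q the position of each new cell.

Insert 2: appended to row 1. P = [[2]].
Insert 5: appended to row 1. P = [[2, 5]].
Insert 6: appended to row 1. P = [[2, 5, 6]].
Insert 7: appended to row 1. P = [[2, 5, 6, 7]].
Insert 1: 1 bumps 2 from row 1; 2 starts row 2. P = [[1, 5, 6, 7], [2]].
Insert 4: 4 bumps 5 from row 1; 5 appends to row 2. P = [[1, 4, 6, 7], [2, 5]].
Insert 3: 3 bumps 4 from row 1; 4 bumps 5 from row 2; 5 starts row 3. P = [[1, 3, 6, 7], [2, 4], [5]].

So P = [[1, 3, 6, 7], [2, 4], [5]], Q = [[1, 2, 3, 4], [5, 6], [7]].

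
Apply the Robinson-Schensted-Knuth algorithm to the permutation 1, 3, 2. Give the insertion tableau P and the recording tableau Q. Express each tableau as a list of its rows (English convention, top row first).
P = [[1, 2], [3]], Q = [[1, 2], [3]]

Insert each entry of the permutation into P by Schensted row insertion, recording in Q the position of each new cell.

After inserting 1: P = [[1]].
After inserting 3: P = [[1, 3]].
After inserting 2: P = [[1, 2], [3]].

So P = [[1, 2], [3]], Q = [[1, 2], [3]].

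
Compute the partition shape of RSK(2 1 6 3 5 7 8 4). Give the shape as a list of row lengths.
[5, 2, 1]

Row-insert each entry into an empty tableau.

After inserting 2: P = [[2]].
After inserting 1: P = [[1], [2]].
After inserting 6: P = [[1, 6], [2]].
After inserting 3: P = [[1, 3], [2, 6]].
After inserting 5: P = [[1, 3, 5], [2, 6]].
After inserting 7: P = [[1, 3, 5, 7], [2, 6]].
After inserting 8: P = [[1, 3, 5, 7, 8], [2, 6]].
After inserting 4: P = [[1, 3, 4, 7, 8], [2, 5], [6]].

The final insertion tableau P = [[1, 3, 4, 7, 8], [2, 5], [6]] has shape [5, 2, 1].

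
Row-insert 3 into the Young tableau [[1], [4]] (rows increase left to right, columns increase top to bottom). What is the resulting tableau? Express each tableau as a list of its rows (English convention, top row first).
[[1, 3], [4]]

3 is larger than every entry of row 1, so it is appended to row 1. The new tableau is [[1, 3], [4]].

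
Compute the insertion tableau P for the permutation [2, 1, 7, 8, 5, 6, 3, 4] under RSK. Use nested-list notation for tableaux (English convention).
P = [[1, 3, 4], [2, 5, 6], [7, 8]]

Insert 2: appended to row 1. P = [[2]].
Insert 1: 1 bumps 2 from row 1; 2 starts row 2. P = [[1], [2]].
Insert 7: appended to row 1. P = [[1, 7], [2]].
Insert 8: appended to row 1. P = [[1, 7, 8], [2]].
Insert 5: 5 bumps 7 from row 1; 7 appends to row 2. P = [[1, 5, 8], [2, 7]].
Insert 6: 6 bumps 8 from row 1; 8 appends to row 2. P = [[1, 5, 6], [2, 7, 8]].
Insert 3: 3 bumps 5 from row 1; 5 bumps 7 from row 2; 7 starts row 3. P = [[1, 3, 6], [2, 5, 8], [7]].
Insert 4: 4 bumps 6 from row 1; 6 bumps 8 from row 2; 8 appends to row 3. P = [[1, 3, 4], [2, 5, 6], [7, 8]].

So P = [[1, 3, 4], [2, 5, 6], [7, 8]].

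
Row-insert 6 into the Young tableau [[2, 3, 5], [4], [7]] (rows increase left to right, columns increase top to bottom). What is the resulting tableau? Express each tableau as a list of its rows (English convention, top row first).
[[2, 3, 5, 6], [4], [7]]

6 is larger than every entry of row 1, so it is appended to row 1. The new tableau is [[2, 3, 5, 6], [4], [7]].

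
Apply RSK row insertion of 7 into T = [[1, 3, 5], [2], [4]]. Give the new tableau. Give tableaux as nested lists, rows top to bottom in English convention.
[[1, 3, 5, 7], [2], [4]]

7 is larger than every entry of row 1, so it is appended to row 1. The new tableau is [[1, 3, 5, 7], [2], [4]].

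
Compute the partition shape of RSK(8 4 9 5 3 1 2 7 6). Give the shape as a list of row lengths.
[3, 3, 2, 1]

Row-insert each entry into an empty tableau.

After inserting 8: P = [[8]].
After inserting 4: P = [[4], [8]].
After inserting 9: P = [[4, 9], [8]].
After inserting 5: P = [[4, 5], [8, 9]].
After inserting 3: P = [[3, 5], [4, 9], [8]].
After inserting 1: P = [[1, 5], [3, 9], [4], [8]].
After inserting 2: P = [[1, 2], [3, 5], [4, 9], [8]].
After inserting 7: P = [[1, 2, 7], [3, 5], [4, 9], [8]].
After inserting 6: P = [[1, 2, 6], [3, 5, 7], [4, 9], [8]].

The final insertion tableau P = [[1, 2, 6], [3, 5, 7], [4, 9], [8]] has shape [3, 3, 2, 1].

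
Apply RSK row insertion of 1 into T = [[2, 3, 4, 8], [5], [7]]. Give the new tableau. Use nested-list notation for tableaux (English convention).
[[1, 3, 4, 8], [2], [5], [7]]

In row 1, 1 replaces 2 (the leftmost entry greater than 1); 2 is bumped to row 2. In row 2, 2 replaces 5 (the leftmost entry greater than 2); 5 is bumped to row 3. In row 3, 5 replaces 7 (the leftmost entry greater than 5); 7 is bumped to row 4. 7 starts a new row 4. The new tableau is [[1, 3, 4, 8], [2], [5], [7]].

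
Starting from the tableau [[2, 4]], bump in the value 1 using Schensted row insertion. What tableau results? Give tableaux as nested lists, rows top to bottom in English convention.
[[1, 4], [2]]

In row 1, 1 replaces 2 (the leftmost entry greater than 1); 2 is bumped to row 2. 2 starts a new row 2. The new tableau is [[1, 4], [2]].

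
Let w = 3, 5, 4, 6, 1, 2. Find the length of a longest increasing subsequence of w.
3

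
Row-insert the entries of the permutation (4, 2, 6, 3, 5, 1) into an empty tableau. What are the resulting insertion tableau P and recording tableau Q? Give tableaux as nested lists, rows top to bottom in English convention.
P = [[1, 3, 5], [2, 6], [4]], Q = [[1, 3, 5], [2, 4], [6]]

Insert each entry of the permutation into P by Schensted row insertion, recording in Q the position of each new cell.

Insert 4: appended to row 1. P = [[4]], Q = [[1]].
Insert 2: 2 bumps 4 from row 1; 4 starts row 2. P = [[2], [4]], Q = [[1], [2]].
Insert 6: appended to row 1. P = [[2, 6], [4]], Q = [[1, 3], [2]].
Insert 3: 3 bumps 6 from row 1; 6 appends to row 2. P = [[2, 3], [4, 6]], Q = [[1, 3], [2, 4]].
Insert 5: appended to row 1. P = [[2, 3, 5], [4, 6]], Q = [[1, 3, 5], [2, 4]].
Insert 1: 1 bumps 2 from row 1; 2 bumps 4 from row 2; 4 starts row 3. P = [[1, 3, 5], [2, 6], [4]], Q = [[1, 3, 5], [2, 4], [6]].

So P = [[1, 3, 5], [2, 6], [4]], Q = [[1, 3, 5], [2, 4], [6]].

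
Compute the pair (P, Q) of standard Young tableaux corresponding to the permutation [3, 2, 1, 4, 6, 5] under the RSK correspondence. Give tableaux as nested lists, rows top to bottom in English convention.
Insert each entry of the permutation into P by Schensted row insertion, recording in Q the position of each new cell.

After inserting 3: P = [[3]].
After inserting 2: P = [[2], [3]].
After inserting 1: P = [[1], [2], [3]].
After inserting 4: P = [[1, 4], [2], [3]].
After inserting 6: P = [[1, 4, 6], [2], [3]].
After inserting 5: P = [[1, 4, 5], [2, 6], [3]].

So P = [[1, 4, 5], [2, 6], [3]], Q = [[1, 4, 5], [2, 6], [3]].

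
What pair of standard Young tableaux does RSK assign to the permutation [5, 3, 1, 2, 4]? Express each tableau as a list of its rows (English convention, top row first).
Insert each entry of the permutation into P by Schensted row insertion, recording in Q the position of each new cell.

After inserting 5: P = [[5]].
After inserting 3: P = [[3], [5]].
After inserting 1: P = [[1], [3], [5]].
After inserting 2: P = [[1, 2], [3], [5]].
After inserting 4: P = [[1, 2, 4], [3], [5]].

So P = [[1, 2, 4], [3], [5]], Q = [[1, 4, 5], [2], [3]].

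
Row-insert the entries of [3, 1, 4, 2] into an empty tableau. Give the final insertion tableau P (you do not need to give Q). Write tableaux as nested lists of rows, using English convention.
P = [[1, 2], [3, 4]]

Insert 3: appended to row 1. P = [[3]].
Insert 1: 1 bumps 3 from row 1; 3 starts row 2. P = [[1], [3]].
Insert 4: appended to row 1. P = [[1, 4], [3]].
Insert 2: 2 bumps 4 from row 1; 4 appends to row 2. P = [[1, 2], [3, 4]].

So P = [[1, 2], [3, 4]].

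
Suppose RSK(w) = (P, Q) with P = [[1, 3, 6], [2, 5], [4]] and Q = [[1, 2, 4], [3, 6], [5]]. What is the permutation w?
Reverse the RSK construction: for i from n down to 1, find the cell of Q containing i, remove the entry at that cell from P, and reverse-bump it up through P; the value ejected from row 1 is w(i).

Step i=6: Q has 6 at row 2, column 2; remove 5 from row 2 of P and reverse-bump: 5 enters row 1 and ejects 3. So w(6) = 3. P is now [[1, 5, 6], [2], [4]].
Step i=5: Q has 5 at row 3, column 1; remove 4 from row 3 of P and reverse-bump: 4 enters row 2 and ejects 2; 2 enters row 1 and ejects 1. So w(5) = 1. P is now [[2, 5, 6], [4]].
Step i=4: Q has 4 at row 1, column 3; remove that cell from P, ejecting 6. So w(4) = 6. P is now [[2, 5], [4]].
Step i=3: Q has 3 at row 2, column 1; remove 4 from row 2 of P and reverse-bump: 4 enters row 1 and ejects 2. So w(3) = 2. P is now [[4, 5]].
Step i=2: Q has 2 at row 1, column 2; remove that cell from P, ejecting 5. So w(2) = 5. P is now [[4]].
Step i=1: Q has 1 at row 1, column 1; remove that cell from P, ejecting 4. So w(1) = 4. P is now [].

So w = 4 5 2 6 1 3.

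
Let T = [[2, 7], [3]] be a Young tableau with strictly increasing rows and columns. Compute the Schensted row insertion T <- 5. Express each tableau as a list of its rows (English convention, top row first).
In row 1, 5 replaces 7 (the leftmost entry greater than 5); 7 is bumped to row 2. 7 is appended to row 2. The new tableau is [[2, 5], [3, 7]].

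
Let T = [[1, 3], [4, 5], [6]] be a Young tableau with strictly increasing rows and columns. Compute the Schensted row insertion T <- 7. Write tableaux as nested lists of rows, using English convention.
7 is larger than every entry of row 1, so it is appended to row 1. The new tableau is [[1, 3, 7], [4, 5], [6]].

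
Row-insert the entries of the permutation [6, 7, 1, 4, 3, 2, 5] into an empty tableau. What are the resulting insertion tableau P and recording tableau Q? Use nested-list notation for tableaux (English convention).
Insert each entry of the permutation into P by Schensted row insertion, recording in Q the position of each new cell.

Insert 6: appended to row 1. P = [[6]].
Insert 7: appended to row 1. P = [[6, 7]].
Insert 1: 1 bumps 6 from row 1; 6 starts row 2. P = [[1, 7], [6]].
Insert 4: 4 bumps 7 from row 1; 7 appends to row 2. P = [[1, 4], [6, 7]].
Insert 3: 3 bumps 4 from row 1; 4 bumps 6 from row 2; 6 starts row 3. P = [[1, 3], [4, 7], [6]].
Insert 2: 2 bumps 3 from row 1; 3 bumps 4 from row 2; 4 bumps 6 from row 3; 6 starts row 4. P = [[1, 2], [3, 7], [4], [6]].
Insert 5: appended to row 1. P = [[1, 2, 5], [3, 7], [4], [6]].

So P = [[1, 2, 5], [3, 7], [4], [6]], Q = [[1, 2, 7], [3, 4], [5], [6]].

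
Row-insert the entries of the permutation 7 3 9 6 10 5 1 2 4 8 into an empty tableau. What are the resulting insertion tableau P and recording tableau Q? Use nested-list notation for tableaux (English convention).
P = [[1, 2, 4, 8], [3, 5, 10], [6, 9], [7]], Q = [[1, 3, 5, 10], [2, 4, 9], [6, 8], [7]]

Insert each entry of the permutation into P by Schensted row insertion, recording in Q the position of each new cell.

Insert 7: appended to row 1. P = [[7]].
Insert 3: 3 bumps 7 from row 1; 7 starts row 2. P = [[3], [7]].
Insert 9: appended to row 1. P = [[3, 9], [7]].
Insert 6: 6 bumps 9 from row 1; 9 appends to row 2. P = [[3, 6], [7, 9]].
Insert 10: appended to row 1. P = [[3, 6, 10], [7, 9]].
Insert 5: 5 bumps 6 from row 1; 6 bumps 7 from row 2; 7 starts row 3. P = [[3, 5, 10], [6, 9], [7]].
Insert 1: 1 bumps 3 from row 1; 3 bumps 6 from row 2; 6 bumps 7 from row 3; 7 starts row 4. P = [[1, 5, 10], [3, 9], [6], [7]].
Insert 2: 2 bumps 5 from row 1; 5 bumps 9 from row 2; 9 appends to row 3. P = [[1, 2, 10], [3, 5], [6, 9], [7]].
Insert 4: 4 bumps 10 from row 1; 10 appends to row 2. P = [[1, 2, 4], [3, 5, 10], [6, 9], [7]].
Insert 8: appended to row 1. P = [[1, 2, 4, 8], [3, 5, 10], [6, 9], [7]].

So P = [[1, 2, 4, 8], [3, 5, 10], [6, 9], [7]], Q = [[1, 3, 5, 10], [2, 4, 9], [6, 8], [7]].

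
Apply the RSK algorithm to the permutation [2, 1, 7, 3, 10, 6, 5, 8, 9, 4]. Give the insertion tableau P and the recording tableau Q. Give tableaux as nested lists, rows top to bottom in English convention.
P = [[1, 3, 4, 8, 9], [2, 5, 10], [6], [7]], Q = [[1, 3, 5, 8, 9], [2, 4, 6], [7], [10]]

Insert each entry of the permutation into P by Schensted row insertion, recording in Q the position of each new cell.

After inserting 2: P = [[2]].
After inserting 1: P = [[1], [2]].
After inserting 7: P = [[1, 7], [2]].
After inserting 3: P = [[1, 3], [2, 7]].
After inserting 10: P = [[1, 3, 10], [2, 7]].
After inserting 6: P = [[1, 3, 6], [2, 7, 10]].
After inserting 5: P = [[1, 3, 5], [2, 6, 10], [7]].
After inserting 8: P = [[1, 3, 5, 8], [2, 6, 10], [7]].
After inserting 9: P = [[1, 3, 5, 8, 9], [2, 6, 10], [7]].
After inserting 4: P = [[1, 3, 4, 8, 9], [2, 5, 10], [6], [7]].

So P = [[1, 3, 4, 8, 9], [2, 5, 10], [6], [7]], Q = [[1, 3, 5, 8, 9], [2, 4, 6], [7], [10]].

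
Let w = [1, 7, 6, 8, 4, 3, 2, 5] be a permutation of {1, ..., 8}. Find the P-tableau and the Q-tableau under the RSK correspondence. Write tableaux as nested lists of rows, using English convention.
Insert each entry of the permutation into P by Schensted row insertion, recording in Q the position of each new cell.

Insert 1: appended to row 1. P = [[1]].
Insert 7: appended to row 1. P = [[1, 7]].
Insert 6: 6 bumps 7 from row 1; 7 starts row 2. P = [[1, 6], [7]].
Insert 8: appended to row 1. P = [[1, 6, 8], [7]].
Insert 4: 4 bumps 6 from row 1; 6 bumps 7 from row 2; 7 starts row 3. P = [[1, 4, 8], [6], [7]].
Insert 3: 3 bumps 4 from row 1; 4 bumps 6 from row 2; 6 bumps 7 from row 3; 7 starts row 4. P = [[1, 3, 8], [4], [6], [7]].
Insert 2: 2 bumps 3 from row 1; 3 bumps 4 from row 2; 4 bumps 6 from row 3; 6 bumps 7 from row 4; 7 starts row 5. P = [[1, 2, 8], [3], [4], [6], [7]].
Insert 5: 5 bumps 8 from row 1; 8 appends to row 2. P = [[1, 2, 5], [3, 8], [4], [6], [7]].

So P = [[1, 2, 5], [3, 8], [4], [6], [7]], Q = [[1, 2, 4], [3, 8], [5], [6], [7]].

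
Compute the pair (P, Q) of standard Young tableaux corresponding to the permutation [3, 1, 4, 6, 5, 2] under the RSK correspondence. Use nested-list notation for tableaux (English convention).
P = [[1, 2, 5], [3, 4], [6]], Q = [[1, 3, 4], [2, 5], [6]]

Insert each entry of the permutation into P by Schensted row insertion, recording in Q the position of each new cell.

Insert 3: appended to row 1. P = [[3]], Q = [[1]].
Insert 1: 1 bumps 3 from row 1; 3 starts row 2. P = [[1], [3]], Q = [[1], [2]].
Insert 4: appended to row 1. P = [[1, 4], [3]], Q = [[1, 3], [2]].
Insert 6: appended to row 1. P = [[1, 4, 6], [3]], Q = [[1, 3, 4], [2]].
Insert 5: 5 bumps 6 from row 1; 6 appends to row 2. P = [[1, 4, 5], [3, 6]], Q = [[1, 3, 4], [2, 5]].
Insert 2: 2 bumps 4 from row 1; 4 bumps 6 from row 2; 6 starts row 3. P = [[1, 2, 5], [3, 4], [6]], Q = [[1, 3, 4], [2, 5], [6]].

So P = [[1, 2, 5], [3, 4], [6]], Q = [[1, 3, 4], [2, 5], [6]].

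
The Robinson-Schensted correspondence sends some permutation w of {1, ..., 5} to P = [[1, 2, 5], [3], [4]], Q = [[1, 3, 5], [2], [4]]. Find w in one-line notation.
4 1 3 2 5

Reverse RSK: for i = n, n-1, ..., 1, locate i in Q, remove the corresponding corner cell from P, and reverse-bump its entry up through P; the value ejected from row 1 is w(i).

So w = 4 1 3 2 5.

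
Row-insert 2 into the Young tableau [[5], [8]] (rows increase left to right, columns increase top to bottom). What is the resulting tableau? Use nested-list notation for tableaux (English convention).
In row 1, 2 replaces 5 (the leftmost entry greater than 2); 5 is bumped to row 2. In row 2, 5 replaces 8 (the leftmost entry greater than 5); 8 is bumped to row 3. 8 starts a new row 3. The new tableau is [[2], [5], [8]].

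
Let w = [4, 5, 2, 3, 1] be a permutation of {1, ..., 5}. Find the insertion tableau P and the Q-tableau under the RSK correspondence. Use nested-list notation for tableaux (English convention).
P = [[1, 3], [2, 5], [4]], Q = [[1, 2], [3, 4], [5]]

Insert each entry of the permutation into P by Schensted row insertion, recording in Q the position of each new cell.

Insert 4: appended to row 1. P = [[4]].
Insert 5: appended to row 1. P = [[4, 5]].
Insert 2: 2 bumps 4 from row 1; 4 starts row 2. P = [[2, 5], [4]].
Insert 3: 3 bumps 5 from row 1; 5 appends to row 2. P = [[2, 3], [4, 5]].
Insert 1: 1 bumps 2 from row 1; 2 bumps 4 from row 2; 4 starts row 3. P = [[1, 3], [2, 5], [4]].

So P = [[1, 3], [2, 5], [4]], Q = [[1, 2], [3, 4], [5]].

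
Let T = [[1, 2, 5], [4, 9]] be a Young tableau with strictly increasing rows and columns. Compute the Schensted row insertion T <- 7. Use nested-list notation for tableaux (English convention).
[[1, 2, 5, 7], [4, 9]]

7 is larger than every entry of row 1, so it is appended to row 1. The new tableau is [[1, 2, 5, 7], [4, 9]].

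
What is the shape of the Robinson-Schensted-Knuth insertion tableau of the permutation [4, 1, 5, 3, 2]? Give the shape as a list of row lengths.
[2, 2, 1]

Row-insert each entry into an empty tableau.

After inserting 4: P = [[4]].
After inserting 1: P = [[1], [4]].
After inserting 5: P = [[1, 5], [4]].
After inserting 3: P = [[1, 3], [4, 5]].
After inserting 2: P = [[1, 2], [3, 5], [4]].

The final insertion tableau P = [[1, 2], [3, 5], [4]] has shape [2, 2, 1].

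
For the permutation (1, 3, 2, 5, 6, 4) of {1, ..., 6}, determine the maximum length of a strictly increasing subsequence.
4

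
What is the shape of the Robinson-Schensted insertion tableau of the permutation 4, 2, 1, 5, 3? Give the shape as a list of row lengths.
Row-insert each entry into an empty tableau.

After inserting 4: P = [[4]].
After inserting 2: P = [[2], [4]].
After inserting 1: P = [[1], [2], [4]].
After inserting 5: P = [[1, 5], [2], [4]].
After inserting 3: P = [[1, 3], [2, 5], [4]].

The final insertion tableau P = [[1, 3], [2, 5], [4]] has shape [2, 2, 1].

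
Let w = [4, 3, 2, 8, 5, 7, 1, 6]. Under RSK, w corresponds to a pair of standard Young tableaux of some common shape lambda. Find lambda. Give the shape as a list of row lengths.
[3, 2, 2, 1]

Row-insert each entry into an empty tableau.

After inserting 4: P = [[4]].
After inserting 3: P = [[3], [4]].
After inserting 2: P = [[2], [3], [4]].
After inserting 8: P = [[2, 8], [3], [4]].
After inserting 5: P = [[2, 5], [3, 8], [4]].
After inserting 7: P = [[2, 5, 7], [3, 8], [4]].
After inserting 1: P = [[1, 5, 7], [2, 8], [3], [4]].
After inserting 6: P = [[1, 5, 6], [2, 7], [3, 8], [4]].

The final insertion tableau P = [[1, 5, 6], [2, 7], [3, 8], [4]] has shape [3, 2, 2, 1].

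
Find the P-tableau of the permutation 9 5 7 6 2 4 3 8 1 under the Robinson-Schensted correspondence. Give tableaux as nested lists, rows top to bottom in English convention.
P = [[1, 3, 8], [2, 6], [4], [5], [7], [9]]

After inserting 9: P = [[9]].
After inserting 5: P = [[5], [9]].
After inserting 7: P = [[5, 7], [9]].
After inserting 6: P = [[5, 6], [7], [9]].
After inserting 2: P = [[2, 6], [5], [7], [9]].
After inserting 4: P = [[2, 4], [5, 6], [7], [9]].
After inserting 3: P = [[2, 3], [4, 6], [5], [7], [9]].
After inserting 8: P = [[2, 3, 8], [4, 6], [5], [7], [9]].
After inserting 1: P = [[1, 3, 8], [2, 6], [4], [5], [7], [9]].

So P = [[1, 3, 8], [2, 6], [4], [5], [7], [9]].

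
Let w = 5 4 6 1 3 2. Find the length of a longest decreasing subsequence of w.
4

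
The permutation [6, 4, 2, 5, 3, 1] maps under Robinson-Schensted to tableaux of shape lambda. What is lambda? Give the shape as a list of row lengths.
[2, 2, 1, 1]

Row-insert each entry into an empty tableau.

After inserting 6: P = [[6]].
After inserting 4: P = [[4], [6]].
After inserting 2: P = [[2], [4], [6]].
After inserting 5: P = [[2, 5], [4], [6]].
After inserting 3: P = [[2, 3], [4, 5], [6]].
After inserting 1: P = [[1, 3], [2, 5], [4], [6]].

The final insertion tableau P = [[1, 3], [2, 5], [4], [6]] has shape [2, 2, 1, 1].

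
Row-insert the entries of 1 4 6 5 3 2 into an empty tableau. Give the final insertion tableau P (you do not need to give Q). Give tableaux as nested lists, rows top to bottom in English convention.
Insert 1: appended to row 1. P = [[1]].
Insert 4: appended to row 1. P = [[1, 4]].
Insert 6: appended to row 1. P = [[1, 4, 6]].
Insert 5: 5 bumps 6 from row 1; 6 starts row 2. P = [[1, 4, 5], [6]].
Insert 3: 3 bumps 4 from row 1; 4 bumps 6 from row 2; 6 starts row 3. P = [[1, 3, 5], [4], [6]].
Insert 2: 2 bumps 3 from row 1; 3 bumps 4 from row 2; 4 bumps 6 from row 3; 6 starts row 4. P = [[1, 2, 5], [3], [4], [6]].

So P = [[1, 2, 5], [3], [4], [6]].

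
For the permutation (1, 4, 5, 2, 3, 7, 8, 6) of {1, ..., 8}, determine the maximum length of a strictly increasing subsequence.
5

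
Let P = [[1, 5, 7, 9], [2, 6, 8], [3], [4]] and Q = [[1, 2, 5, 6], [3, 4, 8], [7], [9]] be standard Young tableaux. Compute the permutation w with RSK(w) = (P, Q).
Reverse the RSK construction: for i from n down to 1, find the cell of Q containing i, remove the entry at that cell from P, and reverse-bump it up through P; the value ejected from row 1 is w(i).

Step i=9: Q has 9 at row 4, column 1; remove 4 from row 4 of P and reverse-bump: 4 enters row 3 and ejects 3; 3 enters row 2 and ejects 2; 2 enters row 1 and ejects 1. So w(9) = 1. P is now [[2, 5, 7, 9], [3, 6, 8], [4]].
Step i=8: Q has 8 at row 2, column 3; remove 8 from row 2 of P and reverse-bump: 8 enters row 1 and ejects 7. So w(8) = 7. P is now [[2, 5, 8, 9], [3, 6], [4]].
Step i=7: Q has 7 at row 3, column 1; remove 4 from row 3 of P and reverse-bump: 4 enters row 2 and ejects 3; 3 enters row 1 and ejects 2. So w(7) = 2. P is now [[3, 5, 8, 9], [4, 6]].
Step i=6: Q has 6 at row 1, column 4; remove that cell from P, ejecting 9. So w(6) = 9. P is now [[3, 5, 8], [4, 6]].
Step i=5: Q has 5 at row 1, column 3; remove that cell from P, ejecting 8. So w(5) = 8. P is now [[3, 5], [4, 6]].
Step i=4: Q has 4 at row 2, column 2; remove 6 from row 2 of P and reverse-bump: 6 enters row 1 and ejects 5. So w(4) = 5. P is now [[3, 6], [4]].
Step i=3: Q has 3 at row 2, column 1; remove 4 from row 2 of P and reverse-bump: 4 enters row 1 and ejects 3. So w(3) = 3. P is now [[4, 6]].
Step i=2: Q has 2 at row 1, column 2; remove that cell from P, ejecting 6. So w(2) = 6. P is now [[4]].
Step i=1: Q has 1 at row 1, column 1; remove that cell from P, ejecting 4. So w(1) = 4. P is now [].

So w = 4 6 3 5 8 9 2 7 1.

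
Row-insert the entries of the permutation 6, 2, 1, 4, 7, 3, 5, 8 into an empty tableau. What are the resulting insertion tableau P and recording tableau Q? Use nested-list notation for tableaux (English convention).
Insert each entry of the permutation into P by Schensted row insertion, recording in Q the position of each new cell.

After inserting 6: P = [[6]].
After inserting 2: P = [[2], [6]].
After inserting 1: P = [[1], [2], [6]].
After inserting 4: P = [[1, 4], [2], [6]].
After inserting 7: P = [[1, 4, 7], [2], [6]].
After inserting 3: P = [[1, 3, 7], [2, 4], [6]].
After inserting 5: P = [[1, 3, 5], [2, 4, 7], [6]].
After inserting 8: P = [[1, 3, 5, 8], [2, 4, 7], [6]].

So P = [[1, 3, 5, 8], [2, 4, 7], [6]], Q = [[1, 4, 5, 8], [2, 6, 7], [3]].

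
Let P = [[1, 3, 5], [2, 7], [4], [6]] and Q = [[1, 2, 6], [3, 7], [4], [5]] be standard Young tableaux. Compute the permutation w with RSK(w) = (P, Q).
2 6 4 3 1 7 5

Reverse the RSK construction: for i from n down to 1, find the cell of Q containing i, remove the entry at that cell from P, and reverse-bump it up through P; the value ejected from row 1 is w(i).

Step i=7: Q has 7 at row 2, column 2; remove 7 from row 2 of P and reverse-bump: 7 enters row 1 and ejects 5. So w(7) = 5. P is now [[1, 3, 7], [2], [4], [6]].
Step i=6: Q has 6 at row 1, column 3; remove that cell from P, ejecting 7. So w(6) = 7. P is now [[1, 3], [2], [4], [6]].
Step i=5: Q has 5 at row 4, column 1; remove 6 from row 4 of P and reverse-bump: 6 enters row 3 and ejects 4; 4 enters row 2 and ejects 2; 2 enters row 1 and ejects 1. So w(5) = 1. P is now [[2, 3], [4], [6]].
Step i=4: Q has 4 at row 3, column 1; remove 6 from row 3 of P and reverse-bump: 6 enters row 2 and ejects 4; 4 enters row 1 and ejects 3. So w(4) = 3. P is now [[2, 4], [6]].
Step i=3: Q has 3 at row 2, column 1; remove 6 from row 2 of P and reverse-bump: 6 enters row 1 and ejects 4. So w(3) = 4. P is now [[2, 6]].
Step i=2: Q has 2 at row 1, column 2; remove that cell from P, ejecting 6. So w(2) = 6. P is now [[2]].
Step i=1: Q has 1 at row 1, column 1; remove that cell from P, ejecting 2. So w(1) = 2. P is now [].

So w = 2 6 4 3 1 7 5.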